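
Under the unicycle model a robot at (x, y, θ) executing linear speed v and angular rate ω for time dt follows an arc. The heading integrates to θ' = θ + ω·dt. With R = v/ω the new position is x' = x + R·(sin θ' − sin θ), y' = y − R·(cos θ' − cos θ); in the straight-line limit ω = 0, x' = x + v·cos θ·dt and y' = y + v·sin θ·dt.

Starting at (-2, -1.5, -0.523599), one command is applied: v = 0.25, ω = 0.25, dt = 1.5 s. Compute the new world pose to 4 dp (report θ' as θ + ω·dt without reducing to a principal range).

(-1.6481, -1.6230, -0.1486)

θ' = -0.5236 + 0.25·1.5 = -0.1486
R = v/ω = 0.25/0.25 = 1.0000
x' = -2 + 1.0000·(sin -0.1486 − sin -0.5236) = -1.6481
y' = -1.5 − 1.0000·(cos -0.1486 − cos -0.5236) = -1.6230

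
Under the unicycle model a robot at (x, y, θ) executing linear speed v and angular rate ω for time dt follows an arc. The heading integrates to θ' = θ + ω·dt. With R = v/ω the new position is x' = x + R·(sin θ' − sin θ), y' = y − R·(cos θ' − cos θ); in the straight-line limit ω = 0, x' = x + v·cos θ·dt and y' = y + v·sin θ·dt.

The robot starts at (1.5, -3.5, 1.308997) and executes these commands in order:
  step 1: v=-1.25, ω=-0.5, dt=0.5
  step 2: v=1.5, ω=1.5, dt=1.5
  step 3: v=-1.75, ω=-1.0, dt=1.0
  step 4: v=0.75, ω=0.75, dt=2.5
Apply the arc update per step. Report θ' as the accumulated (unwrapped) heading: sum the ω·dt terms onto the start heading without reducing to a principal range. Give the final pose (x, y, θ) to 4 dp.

(0.2091, -3.3182, 4.1840)

step 1: θ'=1.0590 (R=2.5000) → pose (1.2648, -4.0773, 1.0590)
step 2: θ'=3.3090 (R=1.0000) → pose (0.2264, -2.6016, 3.3090)
step 3: θ'=2.3090 (R=1.7500) → pose (1.8124, -3.1494, 2.3090)
step 4: θ'=4.1840 (R=1.0000) → pose (0.2091, -3.3182, 4.1840)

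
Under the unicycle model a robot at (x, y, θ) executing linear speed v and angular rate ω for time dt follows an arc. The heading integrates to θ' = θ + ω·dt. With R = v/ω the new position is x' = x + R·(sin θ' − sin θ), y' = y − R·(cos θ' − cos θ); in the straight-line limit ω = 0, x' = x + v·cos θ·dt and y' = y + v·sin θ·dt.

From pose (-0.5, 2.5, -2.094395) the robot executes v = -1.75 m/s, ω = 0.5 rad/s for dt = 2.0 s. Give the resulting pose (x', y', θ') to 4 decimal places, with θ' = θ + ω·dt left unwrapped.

(-0.4208, 5.8550, -1.0944)

θ' = -2.0944 + 0.5·2.0 = -1.0944
R = v/ω = -1.75/0.5 = -3.5000
x' = -0.5 + -3.5000·(sin -1.0944 − sin -2.0944) = -0.4208
y' = 2.5 − -3.5000·(cos -1.0944 − cos -2.0944) = 5.8550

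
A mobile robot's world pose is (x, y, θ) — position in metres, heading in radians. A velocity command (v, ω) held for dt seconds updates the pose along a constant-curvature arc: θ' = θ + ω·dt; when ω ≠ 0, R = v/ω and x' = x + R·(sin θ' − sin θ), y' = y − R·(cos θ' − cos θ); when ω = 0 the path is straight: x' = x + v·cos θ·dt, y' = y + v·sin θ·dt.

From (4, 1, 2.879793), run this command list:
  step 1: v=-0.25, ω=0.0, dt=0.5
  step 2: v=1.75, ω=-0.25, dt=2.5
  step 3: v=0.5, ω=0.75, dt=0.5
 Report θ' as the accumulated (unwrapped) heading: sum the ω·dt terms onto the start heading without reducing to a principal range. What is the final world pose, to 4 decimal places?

step 1: θ'=2.8798 (straight) → pose (4.1207, 0.9676, 2.8798)
step 2: θ'=2.2548 (R=-7.0000) → pose (0.5071, 3.3059, 2.2548)
step 3: θ'=2.6298 (R=0.6667) → pose (0.3169, 3.4658, 2.6298)

(0.3169, 3.4658, 2.6298)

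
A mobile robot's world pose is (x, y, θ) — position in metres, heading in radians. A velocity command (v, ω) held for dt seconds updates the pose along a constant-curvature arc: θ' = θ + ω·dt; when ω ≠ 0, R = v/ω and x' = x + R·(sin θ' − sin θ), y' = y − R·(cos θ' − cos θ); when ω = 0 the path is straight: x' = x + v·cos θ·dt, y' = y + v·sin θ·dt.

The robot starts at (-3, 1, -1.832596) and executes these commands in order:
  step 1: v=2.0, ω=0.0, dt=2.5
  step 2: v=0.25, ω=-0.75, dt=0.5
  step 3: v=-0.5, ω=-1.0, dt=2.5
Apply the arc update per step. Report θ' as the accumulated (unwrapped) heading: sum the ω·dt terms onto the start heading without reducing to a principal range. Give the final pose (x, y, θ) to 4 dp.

(-3.4461, -4.2365, -4.7076)

step 1: θ'=-1.8326 (straight) → pose (-4.2941, -3.8296, -1.8326)
step 2: θ'=-2.2076 (R=-0.3333) → pose (-4.3481, -3.9416, -2.2076)
step 3: θ'=-4.7076 (R=0.5000) → pose (-3.4461, -4.2365, -4.7076)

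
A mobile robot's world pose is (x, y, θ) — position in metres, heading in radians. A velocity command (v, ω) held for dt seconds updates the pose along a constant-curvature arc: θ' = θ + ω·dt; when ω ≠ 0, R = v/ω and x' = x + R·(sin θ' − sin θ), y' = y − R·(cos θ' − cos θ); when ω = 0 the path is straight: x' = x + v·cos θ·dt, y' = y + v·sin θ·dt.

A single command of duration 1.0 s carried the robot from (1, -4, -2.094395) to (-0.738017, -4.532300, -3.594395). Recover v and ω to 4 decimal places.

v = 2.0000, ω = -1.5000

Δθ = -3.594395 − -2.094395 = -1.500000
ω = Δθ/dt = -1.500000/1.0 = -1.5000
R = Δx/(sin θ' − sin θ) = -1.3333
v = R·ω = -1.3333·-1.5000 = 2.0000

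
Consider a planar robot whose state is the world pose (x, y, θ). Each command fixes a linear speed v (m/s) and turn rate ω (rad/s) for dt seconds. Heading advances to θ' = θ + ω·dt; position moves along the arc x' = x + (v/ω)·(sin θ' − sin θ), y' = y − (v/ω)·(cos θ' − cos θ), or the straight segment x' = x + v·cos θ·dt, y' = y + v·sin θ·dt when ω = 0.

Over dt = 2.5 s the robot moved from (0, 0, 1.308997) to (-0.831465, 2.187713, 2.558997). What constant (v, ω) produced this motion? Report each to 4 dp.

Δθ = 2.558997 − 1.308997 = 1.250000
ω = Δθ/dt = 1.250000/2.5 = 0.5000
R = −Δy/(cos θ' − cos θ) = 2.0000
v = R·ω = 2.0000·0.5000 = 1.0000

v = 1.0000, ω = 0.5000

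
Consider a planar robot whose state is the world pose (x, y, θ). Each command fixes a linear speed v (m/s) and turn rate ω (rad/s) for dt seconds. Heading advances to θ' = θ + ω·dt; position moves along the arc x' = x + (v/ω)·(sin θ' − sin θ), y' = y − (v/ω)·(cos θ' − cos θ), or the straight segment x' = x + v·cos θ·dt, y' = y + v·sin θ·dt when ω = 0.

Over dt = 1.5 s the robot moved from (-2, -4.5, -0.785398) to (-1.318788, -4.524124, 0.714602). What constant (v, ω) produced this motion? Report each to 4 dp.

v = 0.5000, ω = 1.0000

Δθ = 0.714602 − -0.785398 = 1.500000
ω = Δθ/dt = 1.500000/1.5 = 1.0000
R = Δx/(sin θ' − sin θ) = 0.5000
v = R·ω = 0.5000·1.0000 = 0.5000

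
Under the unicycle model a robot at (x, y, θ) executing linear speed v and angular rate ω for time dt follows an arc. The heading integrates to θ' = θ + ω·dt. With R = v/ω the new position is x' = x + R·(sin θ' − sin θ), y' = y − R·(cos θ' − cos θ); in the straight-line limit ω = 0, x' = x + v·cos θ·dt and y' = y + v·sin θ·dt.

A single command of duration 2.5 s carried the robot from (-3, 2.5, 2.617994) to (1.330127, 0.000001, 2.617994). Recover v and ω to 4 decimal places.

v = -2.0000, ω = 0.0000

Δθ = 2.617994 − 2.617994 = 0.000000
ω = Δθ/dt = 0.000000/2.5 = 0.0000
ω = 0 → v = (Δx·cos θ + Δy·sin θ)/dt = -2.0000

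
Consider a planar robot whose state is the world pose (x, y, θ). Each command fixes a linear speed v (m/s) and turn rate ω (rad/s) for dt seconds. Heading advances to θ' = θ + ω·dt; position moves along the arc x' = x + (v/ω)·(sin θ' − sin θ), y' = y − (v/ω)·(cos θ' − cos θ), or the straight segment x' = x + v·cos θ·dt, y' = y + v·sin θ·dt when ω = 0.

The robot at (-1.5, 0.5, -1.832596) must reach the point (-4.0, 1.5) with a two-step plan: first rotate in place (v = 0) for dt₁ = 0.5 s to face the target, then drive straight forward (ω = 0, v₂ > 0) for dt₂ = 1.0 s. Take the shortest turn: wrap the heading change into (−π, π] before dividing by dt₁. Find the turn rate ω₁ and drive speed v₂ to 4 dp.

heading to target = atan2(1.5−0.5, -4−-1.5) = 2.7611
Δθ = wrap(2.7611 − -1.8326) = -1.6895; ω₁ = Δθ/dt₁ = -3.3790
distance = √((-4−-1.5)² + (1.5−0.5)²) = 2.6926; v₂ = distance/dt₂ = 2.6926

ω₁ = -3.3790, v₂ = 2.6926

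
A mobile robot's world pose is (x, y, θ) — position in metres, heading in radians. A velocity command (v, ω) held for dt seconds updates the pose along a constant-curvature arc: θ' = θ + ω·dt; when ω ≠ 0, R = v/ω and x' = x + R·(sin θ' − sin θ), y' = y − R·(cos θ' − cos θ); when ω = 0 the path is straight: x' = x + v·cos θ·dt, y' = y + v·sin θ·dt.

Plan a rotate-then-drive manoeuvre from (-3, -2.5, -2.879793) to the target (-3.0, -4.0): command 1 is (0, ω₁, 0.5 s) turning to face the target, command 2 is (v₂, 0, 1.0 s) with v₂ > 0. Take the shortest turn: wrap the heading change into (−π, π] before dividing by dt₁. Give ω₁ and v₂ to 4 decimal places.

heading to target = atan2(-4−-2.5, -3−-3) = -1.5708
Δθ = wrap(-1.5708 − -2.8798) = 1.3090; ω₁ = Δθ/dt₁ = 2.6180
distance = √((-3−-3)² + (-4−-2.5)²) = 1.5000; v₂ = distance/dt₂ = 1.5000

ω₁ = 2.6180, v₂ = 1.5000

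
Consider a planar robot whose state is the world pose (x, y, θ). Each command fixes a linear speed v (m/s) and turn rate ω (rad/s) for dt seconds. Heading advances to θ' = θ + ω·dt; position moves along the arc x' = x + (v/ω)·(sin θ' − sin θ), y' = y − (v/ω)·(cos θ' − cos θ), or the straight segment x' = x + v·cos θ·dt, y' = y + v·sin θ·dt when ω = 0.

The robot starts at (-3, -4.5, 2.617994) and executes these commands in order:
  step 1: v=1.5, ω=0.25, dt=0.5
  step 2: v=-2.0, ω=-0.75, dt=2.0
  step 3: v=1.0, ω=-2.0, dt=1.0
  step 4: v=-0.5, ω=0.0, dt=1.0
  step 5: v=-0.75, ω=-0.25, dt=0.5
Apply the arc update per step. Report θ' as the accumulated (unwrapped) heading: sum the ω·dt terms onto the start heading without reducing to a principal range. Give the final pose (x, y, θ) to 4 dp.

(-1.9841, -6.6630, -0.8820)

step 1: θ'=2.7430 (R=6.0000) → pose (-3.6712, -4.1665, 2.7430)
step 2: θ'=1.2430 (R=2.6667) → pose (-2.1816, -7.4827, 1.2430)
step 3: θ'=-0.7570 (R=-0.5000) → pose (-1.3648, -7.2802, -0.7570)
step 4: θ'=-0.7570 (straight) → pose (-1.7283, -6.9369, -0.7570)
step 5: θ'=-0.8820 (R=3.0000) → pose (-1.9841, -6.6630, -0.8820)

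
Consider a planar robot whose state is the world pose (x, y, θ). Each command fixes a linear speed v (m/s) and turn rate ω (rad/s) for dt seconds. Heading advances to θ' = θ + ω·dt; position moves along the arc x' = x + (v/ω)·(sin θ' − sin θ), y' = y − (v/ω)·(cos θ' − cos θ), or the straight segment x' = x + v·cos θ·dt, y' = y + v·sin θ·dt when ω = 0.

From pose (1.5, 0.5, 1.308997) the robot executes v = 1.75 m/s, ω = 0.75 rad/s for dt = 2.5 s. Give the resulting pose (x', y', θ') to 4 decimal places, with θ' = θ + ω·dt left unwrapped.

(-0.8527, 3.4351, 3.1840)

θ' = 1.3090 + 0.75·2.5 = 3.1840
R = v/ω = 1.75/0.75 = 2.3333
x' = 1.5 + 2.3333·(sin 3.1840 − sin 1.3090) = -0.8527
y' = 0.5 − 2.3333·(cos 3.1840 − cos 1.3090) = 3.4351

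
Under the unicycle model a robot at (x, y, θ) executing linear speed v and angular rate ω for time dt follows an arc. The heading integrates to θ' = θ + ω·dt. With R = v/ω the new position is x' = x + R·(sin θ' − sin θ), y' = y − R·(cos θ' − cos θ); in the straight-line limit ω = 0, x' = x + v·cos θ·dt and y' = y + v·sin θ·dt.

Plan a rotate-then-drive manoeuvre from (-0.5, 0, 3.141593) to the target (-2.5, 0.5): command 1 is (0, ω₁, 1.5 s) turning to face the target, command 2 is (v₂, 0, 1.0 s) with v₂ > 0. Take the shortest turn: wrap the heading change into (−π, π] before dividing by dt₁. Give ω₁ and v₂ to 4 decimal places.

heading to target = atan2(0.5−0, -2.5−-0.5) = 2.8966
Δθ = wrap(2.8966 − 3.1416) = -0.2450; ω₁ = Δθ/dt₁ = -0.1633
distance = √((-2.5−-0.5)² + (0.5−0)²) = 2.0616; v₂ = distance/dt₂ = 2.0616

ω₁ = -0.1633, v₂ = 2.0616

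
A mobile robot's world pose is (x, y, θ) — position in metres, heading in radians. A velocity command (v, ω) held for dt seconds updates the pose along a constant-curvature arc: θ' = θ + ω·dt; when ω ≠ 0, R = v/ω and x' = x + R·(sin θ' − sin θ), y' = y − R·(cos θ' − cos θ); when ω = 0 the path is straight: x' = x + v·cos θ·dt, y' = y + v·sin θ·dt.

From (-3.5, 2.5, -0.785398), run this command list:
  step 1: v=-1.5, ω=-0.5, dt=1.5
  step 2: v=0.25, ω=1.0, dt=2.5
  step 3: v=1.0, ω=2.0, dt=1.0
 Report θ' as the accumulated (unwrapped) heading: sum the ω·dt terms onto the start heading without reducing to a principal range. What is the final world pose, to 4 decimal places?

(-4.2444, 5.1586, 2.9646)

step 1: θ'=-1.5354 (R=3.0000) → pose (-4.3768, 4.5151, -1.5354)
step 2: θ'=0.9646 (R=0.2500) → pose (-3.9215, 4.3816, 0.9646)
step 3: θ'=2.9646 (R=0.5000) → pose (-4.2444, 5.1586, 2.9646)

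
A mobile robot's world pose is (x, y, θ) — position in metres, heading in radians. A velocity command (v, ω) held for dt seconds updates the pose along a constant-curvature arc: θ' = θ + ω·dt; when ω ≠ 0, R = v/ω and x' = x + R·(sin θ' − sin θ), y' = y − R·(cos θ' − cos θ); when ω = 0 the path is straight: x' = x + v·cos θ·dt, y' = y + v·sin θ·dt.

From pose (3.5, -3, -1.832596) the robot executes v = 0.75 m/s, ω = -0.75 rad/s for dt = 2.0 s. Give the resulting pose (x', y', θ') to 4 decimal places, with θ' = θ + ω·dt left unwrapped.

(2.3442, -3.7230, -3.3326)

θ' = -1.8326 + -0.75·2.0 = -3.3326
R = v/ω = 0.75/-0.75 = -1.0000
x' = 3.5 + -1.0000·(sin -3.3326 − sin -1.8326) = 2.3442
y' = -3 − -1.0000·(cos -3.3326 − cos -1.8326) = -3.7230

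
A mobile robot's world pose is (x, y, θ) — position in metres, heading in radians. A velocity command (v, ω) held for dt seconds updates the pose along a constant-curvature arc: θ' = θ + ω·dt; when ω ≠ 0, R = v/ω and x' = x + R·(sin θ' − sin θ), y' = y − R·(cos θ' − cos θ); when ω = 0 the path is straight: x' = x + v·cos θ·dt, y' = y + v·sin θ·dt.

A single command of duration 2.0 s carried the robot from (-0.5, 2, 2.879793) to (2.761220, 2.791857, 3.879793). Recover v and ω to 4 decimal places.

v = -1.7500, ω = 0.5000

Δθ = 3.879793 − 2.879793 = 1.000000
ω = Δθ/dt = 1.000000/2.0 = 0.5000
R = Δx/(sin θ' − sin θ) = -3.5000
v = R·ω = -3.5000·0.5000 = -1.7500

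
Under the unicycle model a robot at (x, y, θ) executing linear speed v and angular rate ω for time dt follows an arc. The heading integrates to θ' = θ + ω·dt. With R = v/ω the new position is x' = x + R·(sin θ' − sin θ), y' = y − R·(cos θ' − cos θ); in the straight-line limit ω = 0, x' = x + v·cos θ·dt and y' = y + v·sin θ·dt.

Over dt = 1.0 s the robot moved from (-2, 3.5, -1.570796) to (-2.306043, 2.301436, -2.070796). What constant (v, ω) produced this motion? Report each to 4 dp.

v = 1.2500, ω = -0.5000

Δθ = -2.070796 − -1.570796 = -0.500000
ω = Δθ/dt = -0.500000/1.0 = -0.5000
R = −Δy/(cos θ' − cos θ) = -2.5000
v = R·ω = -2.5000·-0.5000 = 1.2500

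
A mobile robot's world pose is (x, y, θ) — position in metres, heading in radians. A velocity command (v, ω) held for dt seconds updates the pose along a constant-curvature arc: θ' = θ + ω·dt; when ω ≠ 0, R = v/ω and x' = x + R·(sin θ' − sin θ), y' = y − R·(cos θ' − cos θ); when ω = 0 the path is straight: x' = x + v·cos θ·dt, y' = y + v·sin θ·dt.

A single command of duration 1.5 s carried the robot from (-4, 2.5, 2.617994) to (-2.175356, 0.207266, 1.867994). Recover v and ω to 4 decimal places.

v = -2.0000, ω = -0.5000

Δθ = 1.867994 − 2.617994 = -0.750000
ω = Δθ/dt = -0.750000/1.5 = -0.5000
R = −Δy/(cos θ' − cos θ) = 4.0000
v = R·ω = 4.0000·-0.5000 = -2.0000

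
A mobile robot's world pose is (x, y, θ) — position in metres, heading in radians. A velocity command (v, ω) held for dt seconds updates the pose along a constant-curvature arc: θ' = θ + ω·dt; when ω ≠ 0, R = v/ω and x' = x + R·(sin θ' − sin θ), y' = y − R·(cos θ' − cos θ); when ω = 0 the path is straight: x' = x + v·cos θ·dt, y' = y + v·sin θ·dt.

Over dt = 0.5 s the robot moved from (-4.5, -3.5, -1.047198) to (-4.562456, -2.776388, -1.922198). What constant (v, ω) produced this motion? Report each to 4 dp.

Δθ = -1.922198 − -1.047198 = -0.875000
ω = Δθ/dt = -0.875000/0.5 = -1.7500
R = −Δy/(cos θ' − cos θ) = 0.8571
v = R·ω = 0.8571·-1.7500 = -1.5000

v = -1.5000, ω = -1.7500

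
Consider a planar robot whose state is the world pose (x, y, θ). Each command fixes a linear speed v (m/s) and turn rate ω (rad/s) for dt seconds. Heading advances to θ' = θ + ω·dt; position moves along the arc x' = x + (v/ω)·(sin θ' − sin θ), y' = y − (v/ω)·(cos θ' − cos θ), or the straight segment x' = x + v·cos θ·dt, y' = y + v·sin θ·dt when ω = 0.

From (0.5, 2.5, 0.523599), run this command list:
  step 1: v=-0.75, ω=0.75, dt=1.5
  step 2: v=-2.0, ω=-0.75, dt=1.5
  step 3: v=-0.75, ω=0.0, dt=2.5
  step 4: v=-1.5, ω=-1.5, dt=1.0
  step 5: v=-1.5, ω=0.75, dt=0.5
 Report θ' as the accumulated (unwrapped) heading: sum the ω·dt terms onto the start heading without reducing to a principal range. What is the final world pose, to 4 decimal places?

step 1: θ'=1.6486 (R=-1.0000) → pose (0.0030, 1.5563, 1.6486)
step 2: θ'=0.5236 (R=2.6667) → pose (-1.3222, -0.9604, 0.5236)
step 3: θ'=0.5236 (straight) → pose (-2.9460, -1.8979, 0.5236)
step 4: θ'=-0.9764 (R=1.0000) → pose (-4.2745, -1.5919, -0.9764)
step 5: θ'=-0.6014 (R=-2.0000) → pose (-4.7999, -1.0628, -0.6014)

(-4.7999, -1.0628, -0.6014)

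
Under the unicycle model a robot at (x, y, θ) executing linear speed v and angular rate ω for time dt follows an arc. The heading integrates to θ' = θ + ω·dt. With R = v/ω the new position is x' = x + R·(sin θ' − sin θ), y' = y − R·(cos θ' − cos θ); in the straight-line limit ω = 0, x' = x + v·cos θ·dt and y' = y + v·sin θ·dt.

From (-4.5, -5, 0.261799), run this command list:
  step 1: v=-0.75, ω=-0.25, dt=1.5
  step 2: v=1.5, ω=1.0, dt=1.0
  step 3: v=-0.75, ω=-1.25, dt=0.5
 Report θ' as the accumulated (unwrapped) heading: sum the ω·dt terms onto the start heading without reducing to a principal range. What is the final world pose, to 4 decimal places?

step 1: θ'=-0.1132 (R=3.0000) → pose (-5.6153, -5.0830, -0.1132)
step 2: θ'=0.8868 (R=1.5000) → pose (-4.2833, -4.5405, 0.8868)
step 3: θ'=0.2618 (R=0.6000) → pose (-4.5931, -4.7409, 0.2618)

(-4.5931, -4.7409, 0.2618)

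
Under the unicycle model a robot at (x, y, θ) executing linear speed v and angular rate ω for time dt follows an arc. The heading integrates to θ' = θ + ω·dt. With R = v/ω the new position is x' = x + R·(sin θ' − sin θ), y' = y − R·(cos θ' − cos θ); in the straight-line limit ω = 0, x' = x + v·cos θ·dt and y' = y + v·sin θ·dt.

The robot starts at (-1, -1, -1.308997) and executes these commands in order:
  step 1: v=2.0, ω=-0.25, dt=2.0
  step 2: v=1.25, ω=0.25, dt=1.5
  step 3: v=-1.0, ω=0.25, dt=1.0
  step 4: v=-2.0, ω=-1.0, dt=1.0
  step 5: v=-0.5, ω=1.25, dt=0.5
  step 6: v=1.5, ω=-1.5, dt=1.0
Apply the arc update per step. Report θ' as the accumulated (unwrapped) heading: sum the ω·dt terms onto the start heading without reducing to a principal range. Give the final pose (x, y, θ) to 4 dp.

(-1.9339, -4.7245, -3.0590)

step 1: θ'=-1.8090 (R=-8.0000) → pose (-0.9533, -4.9582, -1.8090)
step 2: θ'=-1.4340 (R=5.0000) → pose (-1.0478, -6.8198, -1.4340)
step 3: θ'=-1.1840 (R=-4.0000) → pose (-1.3059, -5.8564, -1.1840)
step 4: θ'=-2.1840 (R=2.0000) → pose (-1.0893, -3.9510, -2.1840)
step 5: θ'=-1.5590 (R=-0.4000) → pose (-1.0164, -3.7161, -1.5590)
step 6: θ'=-3.0590 (R=-1.0000) → pose (-1.9339, -4.7245, -3.0590)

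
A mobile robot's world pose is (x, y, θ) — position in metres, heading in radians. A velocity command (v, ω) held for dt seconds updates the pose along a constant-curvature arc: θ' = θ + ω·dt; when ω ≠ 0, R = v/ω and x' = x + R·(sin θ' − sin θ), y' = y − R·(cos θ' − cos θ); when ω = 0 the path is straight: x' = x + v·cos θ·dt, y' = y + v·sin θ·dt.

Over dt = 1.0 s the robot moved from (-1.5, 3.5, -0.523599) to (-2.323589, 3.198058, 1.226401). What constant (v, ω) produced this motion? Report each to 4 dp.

v = -1.0000, ω = 1.7500

Δθ = 1.226401 − -0.523599 = 1.750000
ω = Δθ/dt = 1.750000/1.0 = 1.7500
R = Δx/(sin θ' − sin θ) = -0.5714
v = R·ω = -0.5714·1.7500 = -1.0000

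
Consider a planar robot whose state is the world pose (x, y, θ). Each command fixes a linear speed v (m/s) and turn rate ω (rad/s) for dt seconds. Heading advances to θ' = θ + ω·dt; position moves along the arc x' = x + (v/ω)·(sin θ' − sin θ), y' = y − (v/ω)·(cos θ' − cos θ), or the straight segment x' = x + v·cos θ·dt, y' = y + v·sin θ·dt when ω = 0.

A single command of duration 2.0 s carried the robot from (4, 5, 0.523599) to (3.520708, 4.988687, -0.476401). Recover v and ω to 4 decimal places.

v = -0.2500, ω = -0.5000

Δθ = -0.476401 − 0.523599 = -1.000000
ω = Δθ/dt = -1.000000/2.0 = -0.5000
R = Δx/(sin θ' − sin θ) = 0.5000
v = R·ω = 0.5000·-0.5000 = -0.2500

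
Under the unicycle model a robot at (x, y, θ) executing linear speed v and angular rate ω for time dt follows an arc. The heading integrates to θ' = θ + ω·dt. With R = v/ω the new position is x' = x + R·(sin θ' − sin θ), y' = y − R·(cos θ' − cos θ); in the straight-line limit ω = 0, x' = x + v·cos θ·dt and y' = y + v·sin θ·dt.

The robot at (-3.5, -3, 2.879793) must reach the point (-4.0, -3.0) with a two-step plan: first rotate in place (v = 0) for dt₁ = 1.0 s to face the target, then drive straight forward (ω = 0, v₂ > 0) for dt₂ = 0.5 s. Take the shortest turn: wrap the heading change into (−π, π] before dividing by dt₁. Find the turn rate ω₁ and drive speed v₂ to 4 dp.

heading to target = atan2(-3−-3, -4−-3.5) = 3.1416
Δθ = wrap(3.1416 − 2.8798) = 0.2618; ω₁ = Δθ/dt₁ = 0.2618
distance = √((-4−-3.5)² + (-3−-3)²) = 0.5000; v₂ = distance/dt₂ = 1.0000

ω₁ = 0.2618, v₂ = 1.0000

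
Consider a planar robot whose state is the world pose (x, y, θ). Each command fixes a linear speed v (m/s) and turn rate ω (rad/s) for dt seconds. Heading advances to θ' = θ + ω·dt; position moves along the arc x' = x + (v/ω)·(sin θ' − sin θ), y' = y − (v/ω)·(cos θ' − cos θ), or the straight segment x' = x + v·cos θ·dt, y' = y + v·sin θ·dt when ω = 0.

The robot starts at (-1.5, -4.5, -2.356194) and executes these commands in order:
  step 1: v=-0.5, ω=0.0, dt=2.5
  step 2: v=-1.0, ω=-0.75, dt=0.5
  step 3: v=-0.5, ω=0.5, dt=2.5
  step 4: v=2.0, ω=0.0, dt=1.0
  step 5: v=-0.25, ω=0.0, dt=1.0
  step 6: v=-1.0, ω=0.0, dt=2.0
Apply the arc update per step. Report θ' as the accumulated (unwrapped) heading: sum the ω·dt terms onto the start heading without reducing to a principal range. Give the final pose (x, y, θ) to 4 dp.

step 1: θ'=-2.3562 (straight) → pose (-0.6161, -3.6161, -2.3562)
step 2: θ'=-2.7312 (R=1.3333) → pose (-0.2053, -3.3363, -2.7312)
step 3: θ'=-1.4812 (R=-1.0000) → pose (0.3917, -2.3299, -1.4812)
step 4: θ'=-1.4812 (straight) → pose (0.5707, -4.3218, -1.4812)
step 5: θ'=-1.4812 (straight) → pose (0.5483, -4.0728, -1.4812)
step 6: θ'=-1.4812 (straight) → pose (0.3694, -2.0809, -1.4812)

(0.3694, -2.0809, -1.4812)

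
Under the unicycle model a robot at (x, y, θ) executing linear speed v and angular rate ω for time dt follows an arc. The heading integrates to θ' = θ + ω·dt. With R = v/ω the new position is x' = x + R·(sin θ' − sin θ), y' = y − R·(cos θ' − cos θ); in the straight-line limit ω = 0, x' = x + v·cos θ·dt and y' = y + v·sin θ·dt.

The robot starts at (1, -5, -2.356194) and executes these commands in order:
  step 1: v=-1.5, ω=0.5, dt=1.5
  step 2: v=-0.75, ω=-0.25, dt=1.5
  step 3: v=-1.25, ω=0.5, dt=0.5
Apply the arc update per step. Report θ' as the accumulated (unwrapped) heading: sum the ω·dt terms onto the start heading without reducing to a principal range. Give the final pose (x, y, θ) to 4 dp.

(2.2995, -1.2959, -1.7312)

step 1: θ'=-1.6062 (R=-3.0000) → pose (1.8768, -2.9849, -1.6062)
step 2: θ'=-1.9812 (R=3.0000) → pose (2.1240, -1.8941, -1.9812)
step 3: θ'=-1.7312 (R=-2.5000) → pose (2.2995, -1.2959, -1.7312)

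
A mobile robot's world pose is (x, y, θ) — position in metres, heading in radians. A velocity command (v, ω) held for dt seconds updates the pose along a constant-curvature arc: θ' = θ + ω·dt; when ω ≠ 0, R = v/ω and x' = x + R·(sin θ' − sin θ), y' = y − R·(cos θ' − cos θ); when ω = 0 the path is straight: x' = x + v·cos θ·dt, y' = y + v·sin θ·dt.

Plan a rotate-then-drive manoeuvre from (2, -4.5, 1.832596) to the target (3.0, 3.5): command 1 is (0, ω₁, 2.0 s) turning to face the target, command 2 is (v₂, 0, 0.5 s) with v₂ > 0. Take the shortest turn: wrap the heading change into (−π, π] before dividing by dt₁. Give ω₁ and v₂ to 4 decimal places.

heading to target = atan2(3.5−-4.5, 3−2) = 1.4464
Δθ = wrap(1.4464 − 1.8326) = -0.3862; ω₁ = Δθ/dt₁ = -0.1931
distance = √((3−2)² + (3.5−-4.5)²) = 8.0623; v₂ = distance/dt₂ = 16.1245

ω₁ = -0.1931, v₂ = 16.1245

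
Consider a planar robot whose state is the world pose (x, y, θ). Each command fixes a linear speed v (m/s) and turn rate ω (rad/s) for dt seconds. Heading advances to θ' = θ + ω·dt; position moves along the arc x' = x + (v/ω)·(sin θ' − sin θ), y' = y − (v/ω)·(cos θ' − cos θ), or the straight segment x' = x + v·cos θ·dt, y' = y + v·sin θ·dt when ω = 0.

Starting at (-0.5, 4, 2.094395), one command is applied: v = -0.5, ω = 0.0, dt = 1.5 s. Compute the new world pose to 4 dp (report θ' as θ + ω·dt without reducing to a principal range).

θ' = 2.0944 + 0.0·1.5 = 2.0944
ω = 0 → straight: x' = -0.5 + -0.5·cos(2.0944)·1.5 = -0.1250
y' = 4 + -0.5·sin(2.0944)·1.5 = 3.3505

(-0.1250, 3.3505, 2.0944)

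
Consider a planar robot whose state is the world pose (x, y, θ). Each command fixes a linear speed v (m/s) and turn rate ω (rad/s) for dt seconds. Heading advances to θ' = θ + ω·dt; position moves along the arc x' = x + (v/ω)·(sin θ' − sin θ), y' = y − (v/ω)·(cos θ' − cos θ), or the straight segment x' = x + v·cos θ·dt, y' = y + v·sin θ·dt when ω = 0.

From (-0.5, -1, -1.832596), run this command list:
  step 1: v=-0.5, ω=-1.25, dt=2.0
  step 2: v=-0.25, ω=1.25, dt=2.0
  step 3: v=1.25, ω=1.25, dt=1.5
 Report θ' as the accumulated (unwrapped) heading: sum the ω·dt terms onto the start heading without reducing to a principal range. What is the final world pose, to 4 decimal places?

(1.6451, -2.1908, 0.0424)

step 1: θ'=-4.3326 (R=0.4000) → pose (0.2579, -0.9552, -4.3326)
step 2: θ'=-1.8326 (R=-0.2000) → pose (0.6368, -0.9329, -1.8326)
step 3: θ'=0.0424 (R=1.0000) → pose (1.6451, -2.1908, 0.0424)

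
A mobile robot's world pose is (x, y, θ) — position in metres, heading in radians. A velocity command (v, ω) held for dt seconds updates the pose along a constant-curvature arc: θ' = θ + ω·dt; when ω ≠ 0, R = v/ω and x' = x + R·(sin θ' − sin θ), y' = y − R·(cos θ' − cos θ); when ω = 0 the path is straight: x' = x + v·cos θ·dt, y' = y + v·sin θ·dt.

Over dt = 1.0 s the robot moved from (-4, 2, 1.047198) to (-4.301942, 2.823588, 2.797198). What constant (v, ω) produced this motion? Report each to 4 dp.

v = 1.0000, ω = 1.7500

Δθ = 2.797198 − 1.047198 = 1.750000
ω = Δθ/dt = 1.750000/1.0 = 1.7500
R = −Δy/(cos θ' − cos θ) = 0.5714
v = R·ω = 0.5714·1.7500 = 1.0000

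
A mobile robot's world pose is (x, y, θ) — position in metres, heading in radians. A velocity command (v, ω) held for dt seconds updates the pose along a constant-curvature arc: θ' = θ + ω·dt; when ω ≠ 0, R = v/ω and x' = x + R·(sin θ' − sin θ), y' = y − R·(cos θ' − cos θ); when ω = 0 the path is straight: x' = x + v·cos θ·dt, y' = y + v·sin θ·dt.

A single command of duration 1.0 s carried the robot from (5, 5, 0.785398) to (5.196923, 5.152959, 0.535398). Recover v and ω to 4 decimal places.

Δθ = 0.535398 − 0.785398 = -0.250000
ω = Δθ/dt = -0.250000/1.0 = -0.2500
R = Δx/(sin θ' − sin θ) = -1.0000
v = R·ω = -1.0000·-0.2500 = 0.2500

v = 0.2500, ω = -0.2500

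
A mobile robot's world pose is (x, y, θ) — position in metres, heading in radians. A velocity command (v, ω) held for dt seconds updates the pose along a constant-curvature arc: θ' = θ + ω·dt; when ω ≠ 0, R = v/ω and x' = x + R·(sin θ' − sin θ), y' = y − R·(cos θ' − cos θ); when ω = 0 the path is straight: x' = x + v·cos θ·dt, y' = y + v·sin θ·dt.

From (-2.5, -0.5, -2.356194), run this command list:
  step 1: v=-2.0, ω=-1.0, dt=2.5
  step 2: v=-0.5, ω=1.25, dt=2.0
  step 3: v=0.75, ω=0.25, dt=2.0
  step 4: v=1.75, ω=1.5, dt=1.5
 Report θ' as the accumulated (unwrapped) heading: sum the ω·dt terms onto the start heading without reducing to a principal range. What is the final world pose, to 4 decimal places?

(2.3821, -5.2235, 0.3938)

step 1: θ'=-4.8562 (R=2.0000) → pose (0.8936, -2.2008, -4.8562)
step 2: θ'=-2.3562 (R=-0.4000) → pose (1.5723, -2.5410, -2.3562)
step 3: θ'=-1.8562 (R=3.0000) → pose (0.8150, -3.8177, -1.8562)
step 4: θ'=0.3938 (R=1.1667) → pose (2.3821, -5.2235, 0.3938)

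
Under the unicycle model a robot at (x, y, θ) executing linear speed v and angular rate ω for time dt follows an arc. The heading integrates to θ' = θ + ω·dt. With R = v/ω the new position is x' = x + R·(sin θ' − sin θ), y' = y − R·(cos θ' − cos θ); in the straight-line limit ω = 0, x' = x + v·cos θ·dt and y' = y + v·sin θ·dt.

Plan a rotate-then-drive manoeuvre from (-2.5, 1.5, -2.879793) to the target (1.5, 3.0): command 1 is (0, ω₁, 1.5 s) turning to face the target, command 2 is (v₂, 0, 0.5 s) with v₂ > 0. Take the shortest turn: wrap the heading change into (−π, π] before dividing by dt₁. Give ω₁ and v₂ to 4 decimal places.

heading to target = atan2(3−1.5, 1.5−-2.5) = 0.3588
Δθ = wrap(0.3588 − -2.8798) = -3.0446; ω₁ = Δθ/dt₁ = -2.0297
distance = √((1.5−-2.5)² + (3−1.5)²) = 4.2720; v₂ = distance/dt₂ = 8.5440

ω₁ = -2.0297, v₂ = 8.5440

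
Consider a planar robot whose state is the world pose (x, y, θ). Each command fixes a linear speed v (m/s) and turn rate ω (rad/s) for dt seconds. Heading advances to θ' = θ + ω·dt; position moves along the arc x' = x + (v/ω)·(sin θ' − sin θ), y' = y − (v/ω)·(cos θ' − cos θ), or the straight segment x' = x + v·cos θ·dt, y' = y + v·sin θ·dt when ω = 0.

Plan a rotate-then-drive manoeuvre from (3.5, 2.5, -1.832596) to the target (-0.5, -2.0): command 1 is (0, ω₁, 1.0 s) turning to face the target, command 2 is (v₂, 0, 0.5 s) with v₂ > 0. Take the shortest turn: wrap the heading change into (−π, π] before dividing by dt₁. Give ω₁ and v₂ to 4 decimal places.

ω₁ = -0.4648, v₂ = 12.0416

heading to target = atan2(-2−2.5, -0.5−3.5) = -2.2974
Δθ = wrap(-2.2974 − -1.8326) = -0.4648; ω₁ = Δθ/dt₁ = -0.4648
distance = √((-0.5−3.5)² + (-2−2.5)²) = 6.0208; v₂ = distance/dt₂ = 12.0416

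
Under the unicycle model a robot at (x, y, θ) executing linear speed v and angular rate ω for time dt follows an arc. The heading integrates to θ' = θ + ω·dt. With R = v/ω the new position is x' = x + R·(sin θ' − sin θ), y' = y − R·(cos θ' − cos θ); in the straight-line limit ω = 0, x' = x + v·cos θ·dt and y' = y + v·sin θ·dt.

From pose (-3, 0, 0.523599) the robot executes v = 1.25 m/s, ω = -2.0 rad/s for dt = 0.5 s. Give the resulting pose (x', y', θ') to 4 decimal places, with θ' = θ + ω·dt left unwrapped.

θ' = 0.5236 + -2.0·0.5 = -0.4764
R = v/ω = 1.25/-2.0 = -0.6250
x' = -3 + -0.6250·(sin -0.4764 − sin 0.5236) = -2.4009
y' = 0 − -0.6250·(cos -0.4764 − cos 0.5236) = 0.0141

(-2.4009, 0.0141, -0.4764)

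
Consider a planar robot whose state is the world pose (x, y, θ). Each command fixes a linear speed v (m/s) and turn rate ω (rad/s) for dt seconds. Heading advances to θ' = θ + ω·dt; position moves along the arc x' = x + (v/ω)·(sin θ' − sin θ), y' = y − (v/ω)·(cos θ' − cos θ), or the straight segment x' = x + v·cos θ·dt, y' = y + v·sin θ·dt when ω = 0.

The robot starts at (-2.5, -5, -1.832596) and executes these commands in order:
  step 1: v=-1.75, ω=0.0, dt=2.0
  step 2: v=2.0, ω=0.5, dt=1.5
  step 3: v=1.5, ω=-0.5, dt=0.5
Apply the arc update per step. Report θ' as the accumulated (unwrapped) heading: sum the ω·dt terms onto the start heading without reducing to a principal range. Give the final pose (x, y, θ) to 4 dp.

step 1: θ'=-1.8326 (straight) → pose (-1.5941, -1.6193, -1.8326)
step 2: θ'=-1.0826 (R=4.0000) → pose (-1.2631, -4.5307, -1.0826)
step 3: θ'=-1.3326 (R=-3.0000) → pose (-0.9974, -5.2299, -1.3326)

(-0.9974, -5.2299, -1.3326)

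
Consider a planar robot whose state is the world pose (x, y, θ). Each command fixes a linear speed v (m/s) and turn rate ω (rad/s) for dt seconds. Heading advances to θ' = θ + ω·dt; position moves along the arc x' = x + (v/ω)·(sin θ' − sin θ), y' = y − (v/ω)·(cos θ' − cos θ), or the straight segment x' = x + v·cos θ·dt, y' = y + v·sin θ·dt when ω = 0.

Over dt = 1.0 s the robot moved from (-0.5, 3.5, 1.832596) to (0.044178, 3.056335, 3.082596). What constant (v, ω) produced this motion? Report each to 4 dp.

Δθ = 3.082596 − 1.832596 = 1.250000
ω = Δθ/dt = 1.250000/1.0 = 1.2500
R = Δx/(sin θ' − sin θ) = -0.6000
v = R·ω = -0.6000·1.2500 = -0.7500

v = -0.7500, ω = 1.2500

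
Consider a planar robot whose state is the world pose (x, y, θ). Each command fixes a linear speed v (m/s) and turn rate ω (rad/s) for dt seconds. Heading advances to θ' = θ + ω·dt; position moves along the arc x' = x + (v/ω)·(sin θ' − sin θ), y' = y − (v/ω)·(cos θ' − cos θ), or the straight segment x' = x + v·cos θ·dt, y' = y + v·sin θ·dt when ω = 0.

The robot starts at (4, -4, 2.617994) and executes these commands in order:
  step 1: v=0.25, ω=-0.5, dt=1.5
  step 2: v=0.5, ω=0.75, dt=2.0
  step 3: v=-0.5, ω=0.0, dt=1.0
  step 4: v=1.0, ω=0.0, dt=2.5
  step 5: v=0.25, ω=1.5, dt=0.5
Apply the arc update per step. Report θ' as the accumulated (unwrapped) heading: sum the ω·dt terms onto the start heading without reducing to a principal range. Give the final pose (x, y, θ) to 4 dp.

step 1: θ'=1.8680 (R=-0.5000) → pose (3.7719, -3.7134, 1.8680)
step 2: θ'=3.3680 (R=0.6667) → pose (2.9848, -3.2590, 3.3680)
step 3: θ'=3.3680 (straight) → pose (3.4721, -3.1467, 3.3680)
step 4: θ'=3.3680 (straight) → pose (1.0359, -3.7079, 3.3680)
step 5: θ'=4.1180 (R=0.1667) → pose (0.9352, -3.7770, 4.1180)

(0.9352, -3.7770, 4.1180)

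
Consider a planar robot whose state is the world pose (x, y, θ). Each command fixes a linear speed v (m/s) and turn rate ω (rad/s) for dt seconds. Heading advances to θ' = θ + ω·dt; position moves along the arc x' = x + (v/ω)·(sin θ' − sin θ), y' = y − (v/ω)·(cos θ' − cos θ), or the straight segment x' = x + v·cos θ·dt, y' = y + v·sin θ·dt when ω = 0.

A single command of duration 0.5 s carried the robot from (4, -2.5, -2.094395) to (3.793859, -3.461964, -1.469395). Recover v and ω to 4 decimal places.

v = 2.0000, ω = 1.2500

Δθ = -1.469395 − -2.094395 = 0.625000
ω = Δθ/dt = 0.625000/0.5 = 1.2500
R = −Δy/(cos θ' − cos θ) = 1.6000
v = R·ω = 1.6000·1.2500 = 2.0000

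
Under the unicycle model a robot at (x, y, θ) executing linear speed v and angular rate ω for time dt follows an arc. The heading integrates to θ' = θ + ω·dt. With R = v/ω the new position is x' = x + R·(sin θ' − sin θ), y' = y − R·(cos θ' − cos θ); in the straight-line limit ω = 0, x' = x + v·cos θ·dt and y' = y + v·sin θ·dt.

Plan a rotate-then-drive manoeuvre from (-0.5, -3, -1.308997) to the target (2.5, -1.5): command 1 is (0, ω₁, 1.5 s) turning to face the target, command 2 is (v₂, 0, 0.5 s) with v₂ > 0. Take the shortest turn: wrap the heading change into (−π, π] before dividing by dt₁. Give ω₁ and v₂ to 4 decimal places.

ω₁ = 1.1818, v₂ = 6.7082

heading to target = atan2(-1.5−-3, 2.5−-0.5) = 0.4636
Δθ = wrap(0.4636 − -1.3090) = 1.7726; ω₁ = Δθ/dt₁ = 1.1818
distance = √((2.5−-0.5)² + (-1.5−-3)²) = 3.3541; v₂ = distance/dt₂ = 6.7082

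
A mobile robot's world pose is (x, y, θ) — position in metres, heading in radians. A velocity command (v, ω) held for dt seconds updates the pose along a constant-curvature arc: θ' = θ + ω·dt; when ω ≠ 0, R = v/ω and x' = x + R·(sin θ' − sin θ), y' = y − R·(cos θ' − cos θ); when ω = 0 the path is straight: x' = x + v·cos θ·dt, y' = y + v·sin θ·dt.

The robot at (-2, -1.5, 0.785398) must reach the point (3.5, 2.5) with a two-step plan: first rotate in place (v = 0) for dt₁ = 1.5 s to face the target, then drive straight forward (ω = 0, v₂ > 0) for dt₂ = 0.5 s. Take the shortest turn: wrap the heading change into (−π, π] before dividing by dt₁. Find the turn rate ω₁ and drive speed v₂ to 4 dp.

heading to target = atan2(2.5−-1.5, 3.5−-2) = 0.6288
Δθ = wrap(0.6288 − 0.7854) = -0.1566; ω₁ = Δθ/dt₁ = -0.1044
distance = √((3.5−-2)² + (2.5−-1.5)²) = 6.8007; v₂ = distance/dt₂ = 13.6015

ω₁ = -0.1044, v₂ = 13.6015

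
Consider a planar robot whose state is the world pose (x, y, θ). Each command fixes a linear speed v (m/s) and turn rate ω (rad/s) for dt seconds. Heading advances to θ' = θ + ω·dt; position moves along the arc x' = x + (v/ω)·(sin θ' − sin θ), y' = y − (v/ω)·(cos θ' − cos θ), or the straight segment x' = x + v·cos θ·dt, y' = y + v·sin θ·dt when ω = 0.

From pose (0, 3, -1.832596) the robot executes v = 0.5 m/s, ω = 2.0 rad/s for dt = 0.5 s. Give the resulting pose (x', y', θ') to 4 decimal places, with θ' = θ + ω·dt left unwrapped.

θ' = -1.8326 + 2.0·0.5 = -0.8326
R = v/ω = 0.5/2.0 = 0.2500
x' = 0 + 0.2500·(sin -0.8326 − sin -1.8326) = 0.0566
y' = 3 − 0.2500·(cos -0.8326 − cos -1.8326) = 2.7671

(0.0566, 2.7671, -0.8326)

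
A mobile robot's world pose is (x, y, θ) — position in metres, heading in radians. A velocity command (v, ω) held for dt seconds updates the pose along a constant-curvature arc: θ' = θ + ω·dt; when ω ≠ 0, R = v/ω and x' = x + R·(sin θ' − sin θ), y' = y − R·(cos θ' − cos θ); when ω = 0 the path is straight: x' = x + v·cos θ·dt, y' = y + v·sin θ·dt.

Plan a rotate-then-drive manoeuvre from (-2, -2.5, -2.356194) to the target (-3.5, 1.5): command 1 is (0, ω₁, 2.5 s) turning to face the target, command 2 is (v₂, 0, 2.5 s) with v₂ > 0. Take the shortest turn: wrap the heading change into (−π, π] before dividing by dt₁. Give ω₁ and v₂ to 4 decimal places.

heading to target = atan2(1.5−-2.5, -3.5−-2) = 1.9296
Δθ = wrap(1.9296 − -2.3562) = -1.9974; ω₁ = Δθ/dt₁ = -0.7990
distance = √((-3.5−-2)² + (1.5−-2.5)²) = 4.2720; v₂ = distance/dt₂ = 1.7088

ω₁ = -0.7990, v₂ = 1.7088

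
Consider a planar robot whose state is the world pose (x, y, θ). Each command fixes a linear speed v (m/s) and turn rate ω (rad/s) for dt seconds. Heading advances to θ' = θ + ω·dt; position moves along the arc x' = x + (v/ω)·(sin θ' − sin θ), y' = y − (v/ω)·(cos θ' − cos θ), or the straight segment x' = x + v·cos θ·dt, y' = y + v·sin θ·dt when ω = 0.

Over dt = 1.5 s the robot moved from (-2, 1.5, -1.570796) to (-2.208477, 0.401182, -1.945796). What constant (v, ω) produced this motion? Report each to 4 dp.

Δθ = -1.945796 − -1.570796 = -0.375000
ω = Δθ/dt = -0.375000/1.5 = -0.2500
R = −Δy/(cos θ' − cos θ) = -3.0000
v = R·ω = -3.0000·-0.2500 = 0.7500

v = 0.7500, ω = -0.2500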